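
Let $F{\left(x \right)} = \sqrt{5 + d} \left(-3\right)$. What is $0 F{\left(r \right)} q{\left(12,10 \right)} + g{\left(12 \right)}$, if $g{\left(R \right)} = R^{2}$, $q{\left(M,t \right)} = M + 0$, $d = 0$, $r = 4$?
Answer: $144$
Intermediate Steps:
$F{\left(x \right)} = - 3 \sqrt{5}$ ($F{\left(x \right)} = \sqrt{5 + 0} \left(-3\right) = \sqrt{5} \left(-3\right) = - 3 \sqrt{5}$)
$q{\left(M,t \right)} = M$
$0 F{\left(r \right)} q{\left(12,10 \right)} + g{\left(12 \right)} = 0 \left(- 3 \sqrt{5}\right) 12 + 12^{2} = 0 \cdot 12 + 144 = 0 + 144 = 144$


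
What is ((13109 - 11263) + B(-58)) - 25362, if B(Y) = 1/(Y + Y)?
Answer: -2727857/116 ≈ -23516.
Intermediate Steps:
B(Y) = 1/(2*Y)
((13109 - 11263) + B(-58)) - 25362 = ((13109 - 11263) + (½)/(-58)) - 25362 = (1846 + (½)*(-1/58)) - 25362 = (1846 - 1/116) - 25362 = 214135/116 - 25362 = -2727857/116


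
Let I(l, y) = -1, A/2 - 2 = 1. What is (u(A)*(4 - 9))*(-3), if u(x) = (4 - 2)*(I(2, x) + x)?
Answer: 150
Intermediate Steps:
A = 6 (A = 4 + 2*1 = 4 + 2 = 6)
u(x) = -2 + 2*x (u(x) = (4 - 2)*(-1 + x) = 2*(-1 + x) = -2 + 2*x)
(u(A)*(4 - 9))*(-3) = ((-2 + 2*6)*(4 - 9))*(-3) = ((-2 + 12)*(-5))*(-3) = (10*(-5))*(-3) = -50*(-3) = 150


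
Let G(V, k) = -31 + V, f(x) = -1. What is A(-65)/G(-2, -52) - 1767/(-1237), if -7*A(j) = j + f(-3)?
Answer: 9895/8659 ≈ 1.1427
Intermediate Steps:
A(j) = 1/7 - j/7 (A(j) = -(j - 1)/7 = -(-1 + j)/7 = 1/7 - j/7)
A(-65)/G(-2, -52) - 1767/(-1237) = (1/7 - 1/7*(-65))/(-31 - 2) - 1767/(-1237) = (1/7 + 65/7)/(-33) - 1767*(-1/1237) = (66/7)*(-1/33) + 1767/1237 = -2/7 + 1767/1237 = 9895/8659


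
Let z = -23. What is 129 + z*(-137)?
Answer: 3280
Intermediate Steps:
129 + z*(-137) = 129 - 23*(-137) = 129 + 3151 = 3280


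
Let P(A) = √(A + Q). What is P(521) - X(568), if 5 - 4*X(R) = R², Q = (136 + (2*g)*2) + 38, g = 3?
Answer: 322619/4 + √707 ≈ 80681.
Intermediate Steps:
Q = 186 (Q = (136 + (2*3)*2) + 38 = (136 + 6*2) + 38 = (136 + 12) + 38 = 148 + 38 = 186)
X(R) = 5/4 - R²/4
P(A) = √(186 + A) (P(A) = √(A + 186) = √(186 + A))
P(521) - X(568) = √(186 + 521) - (5/4 - ¼*568²) = √707 - (5/4 - ¼*322624) = √707 - (5/4 - 80656) = √707 - 1*(-322619/4) = √707 + 322619/4 = 322619/4 + √707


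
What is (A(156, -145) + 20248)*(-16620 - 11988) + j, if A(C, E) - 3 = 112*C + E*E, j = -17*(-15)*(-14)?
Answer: -1680666354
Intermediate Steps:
j = -3570 (j = 255*(-14) = -3570)
A(C, E) = 3 + E² + 112*C (A(C, E) = 3 + (112*C + E*E) = 3 + (112*C + E²) = 3 + (E² + 112*C) = 3 + E² + 112*C)
(A(156, -145) + 20248)*(-16620 - 11988) + j = ((3 + (-145)² + 112*156) + 20248)*(-16620 - 11988) - 3570 = ((3 + 21025 + 17472) + 20248)*(-28608) - 3570 = (38500 + 20248)*(-28608) - 3570 = 58748*(-28608) - 3570 = -1680662784 - 3570 = -1680666354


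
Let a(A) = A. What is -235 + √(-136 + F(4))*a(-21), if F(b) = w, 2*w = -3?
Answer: -235 - 105*I*√22/2 ≈ -235.0 - 246.25*I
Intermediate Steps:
w = -3/2 (w = (½)*(-3) = -3/2 ≈ -1.5000)
F(b) = -3/2
-235 + √(-136 + F(4))*a(-21) = -235 + √(-136 - 3/2)*(-21) = -235 + √(-275/2)*(-21) = -235 + (5*I*√22/2)*(-21) = -235 - 105*I*√22/2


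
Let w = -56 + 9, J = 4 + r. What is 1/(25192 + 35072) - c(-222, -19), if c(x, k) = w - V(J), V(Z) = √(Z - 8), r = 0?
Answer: 2832409/60264 + 2*I ≈ 47.0 + 2.0*I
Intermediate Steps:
J = 4 (J = 4 + 0 = 4)
V(Z) = √(-8 + Z)
w = -47
c(x, k) = -47 - 2*I (c(x, k) = -47 - √(-8 + 4) = -47 - √(-4) = -47 - 2*I)
1/(25192 + 35072) - c(-222, -19) = 1/(25192 + 35072) - (-47 - 2*I) = 1/60264 + (47 + 2*I) = 2832409/60264 + 2*I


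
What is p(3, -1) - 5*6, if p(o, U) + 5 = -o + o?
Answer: -35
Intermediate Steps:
p(o, U) = -5 (p(o, U) = -5 + (-o + o) = -5 + 0 = -5)
p(3, -1) - 5*6 = -5 - 5*6 = -5 - 30 = -35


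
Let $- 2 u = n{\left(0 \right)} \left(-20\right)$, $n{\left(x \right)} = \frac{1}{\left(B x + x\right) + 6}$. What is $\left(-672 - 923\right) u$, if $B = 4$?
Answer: $- \frac{7975}{3} \approx -2658.3$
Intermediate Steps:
$n{\left(x \right)} = \frac{1}{6 + 5 x}$ ($n{\left(x \right)} = \frac{1}{\left(4 x + x\right) + 6} = \frac{1}{5 x + 6} = \frac{1}{6 + 5 x}$)
$u = \frac{5}{3}$ ($u = - \frac{\frac{1}{6 + 5 \cdot 0} \left(-20\right)}{2} = - \frac{\frac{1}{6 + 0} \left(-20\right)}{2} = - \frac{\frac{1}{6} \left(-20\right)}{2} = \left(- \frac{1}{2}\right) \left(- \frac{10}{3}\right) = \frac{5}{3} \approx 1.6667$)
$\left(-672 - 923\right) u = \left(-672 - 923\right) \frac{5}{3} = \left(-1595\right) \frac{5}{3} = - \frac{7975}{3}$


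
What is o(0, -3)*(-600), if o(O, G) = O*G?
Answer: 0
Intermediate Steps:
o(O, G) = G*O
o(0, -3)*(-600) = -3*0*(-600) = 0*(-600) = 0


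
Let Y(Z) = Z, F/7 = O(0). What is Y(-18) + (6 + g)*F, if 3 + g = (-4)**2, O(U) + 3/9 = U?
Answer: -187/3 ≈ -62.333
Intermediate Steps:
O(U) = -1/3 + U
F = -7/3 (F = 7*(-1/3 + 0) = 7*(-1/3) = -7/3 ≈ -2.3333)
g = 13 (g = -3 + (-4)**2 = -3 + 16 = 13)
Y(-18) + (6 + g)*F = -18 + (6 + 13)*(-7/3) = -18 + 19*(-7/3) = -18 - 133/3 = -187/3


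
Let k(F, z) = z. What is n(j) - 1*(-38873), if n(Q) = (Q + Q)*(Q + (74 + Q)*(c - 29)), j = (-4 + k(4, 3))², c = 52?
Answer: 42325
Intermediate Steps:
j = 1 (j = (-4 + 3)² = (-1)² = 1)
n(Q) = 2*Q*(1702 + 24*Q) (n(Q) = (Q + Q)*(Q + (74 + Q)*(52 - 29)) = (2*Q)*(Q + (74 + Q)*23) = (2*Q)*(Q + (1702 + 23*Q)) = (2*Q)*(1702 + 24*Q) = 2*Q*(1702 + 24*Q))
n(j) - 1*(-38873) = 4*1*(851 + 12*1) - 1*(-38873) = 4*1*(851 + 12) + 38873 = 4*1*863 + 38873 = 3452 + 38873 = 42325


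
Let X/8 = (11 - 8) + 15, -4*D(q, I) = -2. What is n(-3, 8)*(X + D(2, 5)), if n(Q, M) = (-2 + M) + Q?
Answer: 867/2 ≈ 433.50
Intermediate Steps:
D(q, I) = ½ (D(q, I) = -¼*(-2) = ½)
n(Q, M) = -2 + M + Q
X = 144 (X = 8*((11 - 8) + 15) = 8*(3 + 15) = 8*18 = 144)
n(-3, 8)*(X + D(2, 5)) = (-2 + 8 - 3)*(144 + ½) = 3*(289/2) = 867/2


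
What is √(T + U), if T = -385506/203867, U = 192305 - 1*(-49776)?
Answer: √10061232302835107/203867 ≈ 492.02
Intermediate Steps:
U = 242081 (U = 192305 + 49776 = 242081)
T = -385506/203867 (T = -385506*1/203867 = -385506/203867 ≈ -1.8910)
√(T + U) = √(-385506/203867 + 242081) = √(49351941721/203867) = √10061232302835107/203867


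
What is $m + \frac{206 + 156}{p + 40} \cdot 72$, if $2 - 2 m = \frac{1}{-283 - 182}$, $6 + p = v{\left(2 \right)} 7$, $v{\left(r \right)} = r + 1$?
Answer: $\frac{971629}{2046} \approx 474.89$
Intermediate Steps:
$v{\left(r \right)} = 1 + r$
$p = 15$ ($p = -6 + \left(1 + 2\right) 7 = -6 + 3 \cdot 7 = -6 + 21 = 15$)
$m = \frac{931}{930}$ ($m = 1 - \frac{1}{2 \left(-283 - 182\right)} = 1 - \frac{1}{2 \left(-465\right)} = 1 - - \frac{1}{930} = 1 + \frac{1}{930} = \frac{931}{930} \approx 1.0011$)
$m + \frac{206 + 156}{p + 40} \cdot 72 = \frac{931}{930} + \frac{206 + 156}{15 + 40} \cdot 72 = \frac{931}{930} + \frac{362}{55} \cdot 72 = \frac{931}{930} + \frac{26064}{55} = \frac{971629}{2046}$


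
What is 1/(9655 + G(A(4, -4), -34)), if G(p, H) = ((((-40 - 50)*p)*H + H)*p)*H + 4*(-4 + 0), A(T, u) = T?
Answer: -1/1650377 ≈ -6.0592e-7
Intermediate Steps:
G(p, H) = -16 + H*p*(H - 90*H*p) (G(p, H) = (((-90*p)*H + H)*p)*H + 4*(-4) = ((-90*H*p + H)*p)*H - 16 = ((H - 90*H*p)*p)*H - 16 = (p*(H - 90*H*p))*H - 16 = H*p*(H - 90*H*p) - 16 = -16 + H*p*(H - 90*H*p))
1/(9655 + G(A(4, -4), -34)) = 1/(9655 + (-16 + 4*(-34)² - 90*(-34)²*4²)) = 1/(9655 + (-16 + 4*1156 - 90*1156*16)) = 1/(9655 + (-16 + 4624 - 1664640)) = 1/(9655 - 1660032) = 1/(-1650377) = -1/1650377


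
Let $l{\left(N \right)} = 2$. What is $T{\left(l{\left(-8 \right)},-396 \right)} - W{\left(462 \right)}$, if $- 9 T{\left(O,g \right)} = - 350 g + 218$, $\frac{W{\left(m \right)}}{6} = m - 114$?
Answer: $- \frac{157610}{9} \approx -17512.0$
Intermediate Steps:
$W{\left(m \right)} = -684 + 6 m$ ($W{\left(m \right)} = 6 \left(m - 114\right) = 6 \left(-114 + m\right) = -684 + 6 m$)
$T{\left(O,g \right)} = - \frac{218}{9} + \frac{350 g}{9}$ ($T{\left(O,g \right)} = - \frac{- 350 g + 218}{9} = - \frac{218 - 350 g}{9} = - \frac{218}{9} + \frac{350 g}{9}$)
$T{\left(l{\left(-8 \right)},-396 \right)} - W{\left(462 \right)} = \left(- \frac{218}{9} + \frac{350}{9} \left(-396\right)\right) - \left(-684 + 6 \cdot 462\right) = \left(- \frac{218}{9} - 15400\right) - \left(-684 + 2772\right) = - \frac{138818}{9} - 2088 = - \frac{157610}{9}$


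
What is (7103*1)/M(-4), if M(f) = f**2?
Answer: 7103/16 ≈ 443.94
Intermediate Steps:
(7103*1)/M(-4) = (7103*1)/((-4)**2) = 7103/16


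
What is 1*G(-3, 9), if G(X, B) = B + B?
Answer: 18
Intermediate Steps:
G(X, B) = 2*B
1*G(-3, 9) = 1*(2*9) = 1*18 = 18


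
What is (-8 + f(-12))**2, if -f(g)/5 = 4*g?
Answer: 53824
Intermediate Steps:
f(g) = -20*g
(-8 + f(-12))**2 = (-8 - 20*(-12))**2 = (-8 + 240)**2 = 232**2 = 53824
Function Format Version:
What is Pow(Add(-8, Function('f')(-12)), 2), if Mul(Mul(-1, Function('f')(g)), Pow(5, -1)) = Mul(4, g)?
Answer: 53824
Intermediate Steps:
Function('f')(g) = Mul(-20, g) (Function('f')(g) = Mul(-5, Mul(4, g)) = Mul(-20, g))
Pow(Add(-8, Function('f')(-12)), 2) = Pow(Add(-8, Mul(-20, -12)), 2) = Pow(Add(-8, 240), 2) = Pow(232, 2) = 53824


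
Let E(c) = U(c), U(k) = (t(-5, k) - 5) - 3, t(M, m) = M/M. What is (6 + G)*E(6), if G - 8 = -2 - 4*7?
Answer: 112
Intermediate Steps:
t(M, m) = 1
G = -22 (G = 8 + (-2 - 4*7) = 8 + (-2 - 28) = 8 - 30 = -22)
U(k) = -7 (U(k) = (1 - 5) - 3 = -4 - 3 = -7)
E(c) = -7
(6 + G)*E(6) = (6 - 22)*(-7) = -16*(-7) = 112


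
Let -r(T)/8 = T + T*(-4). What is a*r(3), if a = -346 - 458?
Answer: -57888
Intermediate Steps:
r(T) = 24*T (r(T) = -8*(T + T*(-4)) = -8*(T - 4*T) = -(-24)*T = 24*T)
a = -804
a*r(3) = -19296*3 = -804*72 = -57888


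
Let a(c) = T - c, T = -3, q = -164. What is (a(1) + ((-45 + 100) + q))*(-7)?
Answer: 791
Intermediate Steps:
a(c) = -3 - c
(a(1) + ((-45 + 100) + q))*(-7) = ((-3 - 1*1) + ((-45 + 100) - 164))*(-7) = ((-3 - 1) + (55 - 164))*(-7) = (-4 - 109)*(-7) = -113*(-7) = 791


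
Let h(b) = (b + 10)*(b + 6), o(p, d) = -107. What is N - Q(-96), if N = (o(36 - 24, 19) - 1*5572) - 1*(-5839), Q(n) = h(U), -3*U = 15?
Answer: 155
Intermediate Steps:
U = -5 (U = -⅓*15 = -5)
h(b) = (6 + b)*(10 + b) (h(b) = (10 + b)*(6 + b) = (6 + b)*(10 + b))
Q(n) = 5 (Q(n) = 60 + (-5)² + 16*(-5) = 60 + 25 - 80 = 5)
N = 160 (N = (-107 - 1*5572) - 1*(-5839) = (-107 - 5572) + 5839 = -5679 + 5839 = 160)
N - Q(-96) = 160 - 1*5 = 160 - 5 = 155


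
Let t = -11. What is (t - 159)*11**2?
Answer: -20570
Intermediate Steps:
(t - 159)*11**2 = (-11 - 159)*11**2 = -170*121 = -20570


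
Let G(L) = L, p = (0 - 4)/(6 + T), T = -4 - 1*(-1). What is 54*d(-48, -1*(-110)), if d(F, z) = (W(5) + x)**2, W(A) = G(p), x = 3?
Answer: 150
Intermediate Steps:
T = -3 (T = -4 + 1 = -3)
p = -4/3 (p = (0 - 4)/(6 - 3) = -4/3 ≈ -1.3333)
W(A) = -4/3
d(F, z) = 25/9 (d(F, z) = (-4/3 + 3)**2 = (5/3)**2 = 25/9)
54*d(-48, -1*(-110)) = 54*(25/9) = 150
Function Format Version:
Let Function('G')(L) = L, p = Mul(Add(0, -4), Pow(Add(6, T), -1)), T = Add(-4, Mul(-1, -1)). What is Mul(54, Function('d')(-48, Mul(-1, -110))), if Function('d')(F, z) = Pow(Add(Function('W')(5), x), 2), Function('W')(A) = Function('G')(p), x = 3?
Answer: 150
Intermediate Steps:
T = -3 (T = Add(-4, 1) = -3)
p = Rational(-4, 3) (p = Mul(Add(0, -4), Pow(Add(6, -3), -1)) = Mul(-4, Pow(3, -1)) = Mul(-4, Rational(1, 3)) = Rational(-4, 3) ≈ -1.3333)
Function('W')(A) = Rational(-4, 3)
Function('d')(F, z) = Rational(25, 9) (Function('d')(F, z) = Pow(Add(Rational(-4, 3), 3), 2) = Pow(Rational(5, 3), 2) = Rational(25, 9))
Mul(54, Function('d')(-48, Mul(-1, -110))) = Mul(54, Rational(25, 9)) = 150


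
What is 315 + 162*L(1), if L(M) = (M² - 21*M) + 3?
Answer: -2439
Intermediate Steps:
L(M) = 3 + M² - 21*M
315 + 162*L(1) = 315 + 162*(3 + 1² - 21*1) = 315 + 162*(3 + 1 - 21) = 315 + 162*(-17) = 315 - 2754 = -2439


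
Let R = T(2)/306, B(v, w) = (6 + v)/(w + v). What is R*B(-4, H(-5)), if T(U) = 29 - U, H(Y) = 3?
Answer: -3/17 ≈ -0.17647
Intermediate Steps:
B(v, w) = (6 + v)/(v + w)
R = 3/34 (R = (29 - 1*2)/306 = (29 - 2)*(1/306) = 27*(1/306) = 3/34 ≈ 0.088235)
R*B(-4, H(-5)) = 3*((6 - 4)/(-4 + 3))/34 = 3*(2/(-1))/34 = 3*(-1*2)/34 = (3/34)*(-2) = -3/17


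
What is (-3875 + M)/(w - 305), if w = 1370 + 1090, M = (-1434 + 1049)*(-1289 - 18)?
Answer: 99864/431 ≈ 231.70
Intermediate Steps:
M = 503195 (M = -385*(-1307) = 503195)
w = 2460
(-3875 + M)/(w - 305) = (-3875 + 503195)/(2460 - 305) = 499320/2155 = 499320*(1/2155) = 99864/431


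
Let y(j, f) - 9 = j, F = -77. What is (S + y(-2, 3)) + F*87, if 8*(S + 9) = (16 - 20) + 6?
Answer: -26803/4 ≈ -6700.8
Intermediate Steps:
S = -35/4 (S = -9 + ((16 - 20) + 6)/8 = -9 + (-4 + 6)/8 = -9 + (⅛)*2 = -9 + ¼ = -35/4 ≈ -8.7500)
y(j, f) = 9 + j
(S + y(-2, 3)) + F*87 = (-35/4 + (9 - 2)) - 77*87 = (-35/4 + 7) - 6699 = -7/4 - 6699 = -26803/4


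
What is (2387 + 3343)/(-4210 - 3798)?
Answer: -2865/4004 ≈ -0.71553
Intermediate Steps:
(2387 + 3343)/(-4210 - 3798) = 5730/(-8008) = 5730*(-1/8008) = -2865/4004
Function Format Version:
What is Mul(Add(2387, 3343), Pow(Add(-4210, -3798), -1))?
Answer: Rational(-2865, 4004) ≈ -0.71553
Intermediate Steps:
Mul(Add(2387, 3343), Pow(Add(-4210, -3798), -1)) = Mul(5730, Pow(-8008, -1)) = Mul(5730, Rational(-1, 8008)) = Rational(-2865, 4004)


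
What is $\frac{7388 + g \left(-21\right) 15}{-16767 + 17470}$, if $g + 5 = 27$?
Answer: $\frac{458}{703} \approx 0.65149$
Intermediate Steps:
$g = 22$ ($g = -5 + 27 = 22$)
$\frac{7388 + g \left(-21\right) 15}{-16767 + 17470} = \frac{7388 + 22 \left(-21\right) 15}{-16767 + 17470} = \frac{7388 - 6930}{703} = \left(7388 - 6930\right) \frac{1}{703} = 458 \cdot \frac{1}{703} = \frac{458}{703}$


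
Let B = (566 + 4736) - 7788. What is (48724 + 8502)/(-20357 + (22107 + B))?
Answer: -28613/368 ≈ -77.753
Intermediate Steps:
B = -2486 (B = 5302 - 7788 = -2486)
(48724 + 8502)/(-20357 + (22107 + B)) = (48724 + 8502)/(-20357 + (22107 - 2486)) = 57226/(-20357 + 19621) = 57226/(-736) = 57226*(-1/736) = -28613/368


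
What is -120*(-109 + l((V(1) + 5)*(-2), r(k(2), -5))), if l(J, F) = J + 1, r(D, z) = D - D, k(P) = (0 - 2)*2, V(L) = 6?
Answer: 15600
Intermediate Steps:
k(P) = -4 (k(P) = -2*2 = -4)
r(D, z) = 0
l(J, F) = 1 + J
-120*(-109 + l((V(1) + 5)*(-2), r(k(2), -5))) = -120*(-109 + (1 + (6 + 5)*(-2))) = -120*(-109 + (1 + 11*(-2))) = -120*(-109 + (1 - 22)) = -120*(-109 - 21) = -120*(-130) = 15600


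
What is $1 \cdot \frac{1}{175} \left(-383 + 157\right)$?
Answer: $- \frac{226}{175} \approx -1.2914$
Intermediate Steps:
$1 \cdot \frac{1}{175} \left(-383 + 157\right) = 1 \cdot \frac{1}{175} \left(-226\right) = \frac{1}{175} \left(-226\right) = - \frac{226}{175}$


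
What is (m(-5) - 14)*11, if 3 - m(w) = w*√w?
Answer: -121 + 55*I*√5 ≈ -121.0 + 122.98*I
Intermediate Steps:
m(w) = 3 - w^(3/2) (m(w) = 3 - w*√w = 3 - w^(3/2))
(m(-5) - 14)*11 = ((3 - (-5)^(3/2)) - 14)*11 = ((3 - (-5)*I*√5) - 14)*11 = ((3 + 5*I*√5) - 14)*11 = (-11 + 5*I*√5)*11 = -121 + 55*I*√5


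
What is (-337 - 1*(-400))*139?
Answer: 8757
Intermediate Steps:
(-337 - 1*(-400))*139 = (-337 + 400)*139 = 63*139 = 8757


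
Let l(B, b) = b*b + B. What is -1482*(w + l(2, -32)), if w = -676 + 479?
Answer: -1228578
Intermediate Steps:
l(B, b) = B + b² (l(B, b) = b² + B = B + b²)
w = -197
-1482*(w + l(2, -32)) = -1482*(-197 + (2 + (-32)²)) = -1482*(-197 + (2 + 1024)) = -1482*(-197 + 1026) = -1482*829 = -1228578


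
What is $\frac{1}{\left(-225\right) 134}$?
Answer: $- \frac{1}{30150} \approx -3.3167 \cdot 10^{-5}$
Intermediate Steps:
$\frac{1}{\left(-225\right) 134} = \frac{1}{-30150} = - \frac{1}{30150}$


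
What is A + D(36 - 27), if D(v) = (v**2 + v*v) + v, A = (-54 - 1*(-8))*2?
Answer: 79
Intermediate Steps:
A = -92 (A = (-54 + 8)*2 = -46*2 = -92)
D(v) = v + 2*v**2 (D(v) = (v**2 + v**2) + v = 2*v**2 + v = v + 2*v**2)
A + D(36 - 27) = -92 + (36 - 27)*(1 + 2*(36 - 27)) = -92 + 9*(1 + 2*9) = -92 + 9*(1 + 18) = -92 + 9*19 = -92 + 171 = 79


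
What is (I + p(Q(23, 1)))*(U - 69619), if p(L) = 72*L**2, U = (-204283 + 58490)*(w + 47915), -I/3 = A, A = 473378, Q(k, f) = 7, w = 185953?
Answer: 48301146321775458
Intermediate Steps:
I = -1420134 (I = -3*473378 = -1420134)
U = -34096317324 (U = (-204283 + 58490)*(185953 + 47915) = -145793*233868 = -34096317324)
(I + p(Q(23, 1)))*(U - 69619) = (-1420134 + 72*7**2)*(-34096317324 - 69619) = (-1420134 + 72*49)*(-34096386943) = (-1420134 + 3528)*(-34096386943) = -1416606*(-34096386943) = 48301146321775458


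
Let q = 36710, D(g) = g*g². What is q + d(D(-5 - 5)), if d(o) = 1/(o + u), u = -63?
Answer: 39022729/1063 ≈ 36710.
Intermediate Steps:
D(g) = g³
d(o) = 1/(-63 + o) (d(o) = 1/(o - 63) = 1/(-63 + o))
q + d(D(-5 - 5)) = 36710 + 1/(-63 + (-5 - 5)³) = 36710 + 1/(-63 + (-10)³) = 36710 + 1/(-63 - 1000) = 36710 + 1/(-1063) = 36710 - 1/1063 = 39022729/1063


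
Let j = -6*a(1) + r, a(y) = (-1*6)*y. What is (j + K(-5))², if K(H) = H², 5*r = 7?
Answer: 97344/25 ≈ 3893.8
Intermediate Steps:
r = 7/5 (r = (⅕)*7 = 7/5 ≈ 1.4000)
a(y) = -6*y
j = 187/5 (j = -(-36) + 7/5 = -6*(-6) + 7/5 = 36 + 7/5 = 187/5 ≈ 37.400)
(j + K(-5))² = (187/5 + (-5)²)² = (187/5 + 25)² = (312/5)² = 97344/25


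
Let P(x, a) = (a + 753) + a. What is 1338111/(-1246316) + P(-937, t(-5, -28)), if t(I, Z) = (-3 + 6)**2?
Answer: 959571525/1246316 ≈ 769.93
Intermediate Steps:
t(I, Z) = 9 (t(I, Z) = 3**2 = 9)
P(x, a) = 753 + 2*a (P(x, a) = (753 + a) + a = 753 + 2*a)
1338111/(-1246316) + P(-937, t(-5, -28)) = 1338111/(-1246316) + (753 + 2*9) = 1338111*(-1/1246316) + (753 + 18) = -1338111/1246316 + 771 = 959571525/1246316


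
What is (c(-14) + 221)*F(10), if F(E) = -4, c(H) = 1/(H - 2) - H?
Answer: -3759/4 ≈ -939.75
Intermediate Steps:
c(H) = 1/(-2 + H) - H
(c(-14) + 221)*F(10) = ((1 - 1*(-14)**2 + 2*(-14))/(-2 - 14) + 221)*(-4) = ((1 - 1*196 - 28)/(-16) + 221)*(-4) = (-(1 - 196 - 28)/16 + 221)*(-4) = (-1/16*(-223) + 221)*(-4) = (223/16 + 221)*(-4) = (3759/16)*(-4) = -3759/4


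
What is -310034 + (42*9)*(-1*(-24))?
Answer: -300962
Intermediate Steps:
-310034 + (42*9)*(-1*(-24)) = -310034 + 378*24 = -310034 + 9072 = -300962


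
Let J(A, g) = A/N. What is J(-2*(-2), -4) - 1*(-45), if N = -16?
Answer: 179/4 ≈ 44.750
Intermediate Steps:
J(A, g) = -A/16 (J(A, g) = A/(-16) = A*(-1/16) = -A/16)
J(-2*(-2), -4) - 1*(-45) = -(-1)*(-2)/8 - 1*(-45) = -1/16*4 + 45 = -¼ + 45 = 179/4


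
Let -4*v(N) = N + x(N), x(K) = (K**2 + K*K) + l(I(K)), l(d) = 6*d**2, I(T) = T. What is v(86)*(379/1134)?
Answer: -11228633/2268 ≈ -4950.9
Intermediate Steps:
x(K) = 8*K**2 (x(K) = (K**2 + K*K) + 6*K**2 = (K**2 + K**2) + 6*K**2 = 2*K**2 + 6*K**2 = 8*K**2)
v(N) = -2*N**2 - N/4 (v(N) = -(N + 8*N**2)/4 = -2*N**2 - N/4)
v(86)*(379/1134) = ((1/4)*86*(-1 - 8*86))*(379/1134) = ((1/4)*86*(-1 - 688))*(379*(1/1134)) = ((1/4)*86*(-689))*(379/1134) = -29627/2*379/1134 = -11228633/2268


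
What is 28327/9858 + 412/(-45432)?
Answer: 26726891/9330597 ≈ 2.8644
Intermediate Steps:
28327/9858 + 412/(-45432) = 28327*(1/9858) + 412*(-1/45432) = 28327/9858 - 103/11358 = 26726891/9330597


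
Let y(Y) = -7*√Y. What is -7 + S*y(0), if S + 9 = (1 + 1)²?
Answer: -7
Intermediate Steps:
S = -5 (S = -9 + (1 + 1)² = -9 + 2² = -9 + 4 = -5)
-7 + S*y(0) = -7 - (-35)*√0 = -7 - (-35)*0 = -7 - 5*0 = -7 + 0 = -7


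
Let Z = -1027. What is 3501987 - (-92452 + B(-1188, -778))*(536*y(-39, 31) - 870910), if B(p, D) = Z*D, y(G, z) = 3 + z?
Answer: 602472206031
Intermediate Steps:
B(p, D) = -1027*D
3501987 - (-92452 + B(-1188, -778))*(536*y(-39, 31) - 870910) = 3501987 - (-92452 - 1027*(-778))*(536*(3 + 31) - 870910) = 3501987 - (-92452 + 799006)*(536*34 - 870910) = 3501987 - 706554*(18224 - 870910) = 3501987 - 706554*(-852686) = 3501987 - 1*(-602468704044) = 3501987 + 602468704044 = 602472206031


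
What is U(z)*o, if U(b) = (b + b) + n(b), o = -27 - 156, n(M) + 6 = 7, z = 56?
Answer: -20679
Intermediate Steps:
n(M) = 1 (n(M) = -6 + 7 = 1)
o = -183
U(b) = 1 + 2*b (U(b) = (b + b) + 1 = 2*b + 1 = 1 + 2*b)
U(z)*o = (1 + 2*56)*(-183) = (1 + 112)*(-183) = 113*(-183) = -20679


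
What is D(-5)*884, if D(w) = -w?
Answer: 4420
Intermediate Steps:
D(-5)*884 = -1*(-5)*884 = 5*884 = 4420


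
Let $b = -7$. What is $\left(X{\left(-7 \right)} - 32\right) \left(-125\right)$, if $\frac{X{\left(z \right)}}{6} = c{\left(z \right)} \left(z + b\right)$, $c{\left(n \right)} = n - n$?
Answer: $4000$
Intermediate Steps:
$c{\left(n \right)} = 0$
$X{\left(z \right)} = 0$ ($X{\left(z \right)} = 6 \cdot 0 \left(z - 7\right) = 6 \cdot 0 \left(-7 + z\right) = 6 \cdot 0 = 0$)
$\left(X{\left(-7 \right)} - 32\right) \left(-125\right) = \left(0 - 32\right) \left(-125\right) = \left(-32\right) \left(-125\right) = 4000$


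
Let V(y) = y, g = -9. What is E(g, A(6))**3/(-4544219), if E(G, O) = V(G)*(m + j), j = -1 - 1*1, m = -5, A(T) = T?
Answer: -250047/4544219 ≈ -0.055025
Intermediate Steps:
j = -2 (j = -1 - 1 = -2)
E(G, O) = -7*G (E(G, O) = G*(-5 - 2) = G*(-7) = -7*G)
E(g, A(6))**3/(-4544219) = (-7*(-9))**3/(-4544219) = 63**3*(-1/4544219) = 250047*(-1/4544219) = -250047/4544219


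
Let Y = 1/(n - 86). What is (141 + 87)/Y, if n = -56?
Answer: -32376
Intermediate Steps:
Y = -1/142 (Y = 1/(-56 - 86) = 1/(-142) = -1/142 ≈ -0.0070423)
(141 + 87)/Y = (141 + 87)/(-1/142) = -142*228 = -32376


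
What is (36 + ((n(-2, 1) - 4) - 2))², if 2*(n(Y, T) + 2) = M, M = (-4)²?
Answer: 1296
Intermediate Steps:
M = 16
n(Y, T) = 6 (n(Y, T) = -2 + (½)*16 = -2 + 8 = 6)
(36 + ((n(-2, 1) - 4) - 2))² = (36 + ((6 - 4) - 2))² = (36 + (2 - 2))² = (36 + 0)² = 36² = 1296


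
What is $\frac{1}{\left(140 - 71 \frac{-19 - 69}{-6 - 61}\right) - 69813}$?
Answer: $- \frac{67}{4674339} \approx -1.4334 \cdot 10^{-5}$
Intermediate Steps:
$\frac{1}{\left(140 - 71 \frac{-19 - 69}{-6 - 61}\right) - 69813} = \frac{1}{\left(140 - 71 \left(- \frac{88}{-67}\right)\right) - 69813} = \frac{1}{\left(140 - 71 \left(\left(-88\right) \left(- \frac{1}{67}\right)\right)\right) - 69813} = \frac{1}{\left(140 - \frac{6248}{67}\right) - 69813} = \frac{1}{\frac{3132}{67} - 69813} = \frac{1}{- \frac{4674339}{67}} = - \frac{67}{4674339}$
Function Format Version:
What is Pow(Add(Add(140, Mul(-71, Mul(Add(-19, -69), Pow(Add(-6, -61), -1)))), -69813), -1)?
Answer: Rational(-67, 4674339) ≈ -1.4334e-5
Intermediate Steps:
Pow(Add(Add(140, Mul(-71, Mul(Add(-19, -69), Pow(Add(-6, -61), -1)))), -69813), -1) = Pow(Add(Add(140, Mul(-71, Mul(-88, Pow(-67, -1)))), -69813), -1) = Pow(Add(Add(140, Mul(-71, Mul(-88, Rational(-1, 67)))), -69813), -1) = Pow(Add(Add(140, Mul(-71, Rational(88, 67))), -69813), -1) = Pow(Add(Add(140, Rational(-6248, 67)), -69813), -1) = Pow(Add(Rational(3132, 67), -69813), -1) = Pow(Rational(-4674339, 67), -1) = Rational(-67, 4674339)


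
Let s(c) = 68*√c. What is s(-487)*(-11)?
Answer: -748*I*√487 ≈ -16507.0*I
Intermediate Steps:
s(-487)*(-11) = (68*√(-487))*(-11) = (68*(I*√487))*(-11) = (68*I*√487)*(-11) = -748*I*√487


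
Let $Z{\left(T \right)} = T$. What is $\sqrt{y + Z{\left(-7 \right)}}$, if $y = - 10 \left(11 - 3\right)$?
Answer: $i \sqrt{87} \approx 9.3274 i$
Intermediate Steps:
$y = -80$ ($y = \left(-10\right) 8 = -80$)
$\sqrt{y + Z{\left(-7 \right)}} = \sqrt{-80 - 7} = \sqrt{-87} = i \sqrt{87}$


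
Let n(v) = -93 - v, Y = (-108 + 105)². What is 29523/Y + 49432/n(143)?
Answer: 543545/177 ≈ 3070.9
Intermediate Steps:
Y = 9 (Y = (-3)² = 9)
29523/Y + 49432/n(143) = 29523/9 + 49432/(-93 - 1*143) = 29523*(⅑) + 49432/(-93 - 143) = 9841/3 + 49432/(-236) = 9841/3 + 49432*(-1/236) = 9841/3 - 12358/59 = 543545/177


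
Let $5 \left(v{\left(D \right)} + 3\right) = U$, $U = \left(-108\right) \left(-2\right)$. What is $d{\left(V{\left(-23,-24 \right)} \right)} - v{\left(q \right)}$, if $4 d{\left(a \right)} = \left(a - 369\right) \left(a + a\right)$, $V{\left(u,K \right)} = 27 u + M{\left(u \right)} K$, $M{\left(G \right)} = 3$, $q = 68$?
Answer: $\frac{1839714}{5} \approx 3.6794 \cdot 10^{5}$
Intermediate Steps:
$V{\left(u,K \right)} = 3 K + 27 u$ ($V{\left(u,K \right)} = 27 u + 3 K = 3 K + 27 u$)
$U = 216$
$v{\left(D \right)} = \frac{201}{5}$ ($v{\left(D \right)} = -3 + \frac{1}{5} \cdot 216 = -3 + \frac{216}{5} = \frac{201}{5}$)
$d{\left(a \right)} = \frac{a \left(-369 + a\right)}{2}$ ($d{\left(a \right)} = \frac{\left(a - 369\right) \left(a + a\right)}{4} = \frac{\left(-369 + a\right) 2 a}{4} = \frac{2 a \left(-369 + a\right)}{4} = \frac{a \left(-369 + a\right)}{2}$)
$d{\left(V{\left(-23,-24 \right)} \right)} - v{\left(q \right)} = \frac{\left(3 \left(-24\right) + 27 \left(-23\right)\right) \left(-369 + \left(3 \left(-24\right) + 27 \left(-23\right)\right)\right)}{2} - \frac{201}{5} = \frac{\left(-72 - 621\right) \left(-369 - 693\right)}{2} - \frac{201}{5} = \frac{1}{2} \left(-693\right) \left(-369 - 693\right) - \frac{201}{5} = \frac{1}{2} \left(-693\right) \left(-1062\right) - \frac{201}{5} = 367983 - \frac{201}{5} = \frac{1839714}{5}$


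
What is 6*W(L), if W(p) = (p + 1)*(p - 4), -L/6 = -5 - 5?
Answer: 20496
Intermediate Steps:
L = 60 (L = -6*(-5 - 5) = -6*(-10) = 60)
W(p) = (1 + p)*(-4 + p)
6*W(L) = 6*(-4 + 60**2 - 3*60) = 6*(-4 + 3600 - 180) = 6*3416 = 20496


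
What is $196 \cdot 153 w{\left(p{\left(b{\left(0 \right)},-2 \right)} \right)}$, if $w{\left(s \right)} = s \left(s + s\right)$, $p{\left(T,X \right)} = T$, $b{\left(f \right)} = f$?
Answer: $0$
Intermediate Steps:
$w{\left(s \right)} = 2 s^{2}$ ($w{\left(s \right)} = s 2 s = 2 s^{2}$)
$196 \cdot 153 w{\left(p{\left(b{\left(0 \right)},-2 \right)} \right)} = 196 \cdot 153 \cdot 2 \cdot 0^{2} = 29988 \cdot 2 \cdot 0 = 29988 \cdot 0 = 0$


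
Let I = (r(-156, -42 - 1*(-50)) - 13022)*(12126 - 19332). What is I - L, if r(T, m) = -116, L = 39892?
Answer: 94632536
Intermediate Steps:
I = 94672428 (I = (-116 - 13022)*(12126 - 19332) = -13138*(-7206) = 94672428)
I - L = 94672428 - 1*39892 = 94672428 - 39892 = 94632536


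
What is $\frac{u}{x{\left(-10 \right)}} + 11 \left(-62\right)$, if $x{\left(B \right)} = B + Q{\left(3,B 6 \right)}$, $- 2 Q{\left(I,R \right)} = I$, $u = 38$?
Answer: $- \frac{15762}{23} \approx -685.3$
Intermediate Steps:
$Q{\left(I,R \right)} = - \frac{I}{2}$
$x{\left(B \right)} = - \frac{3}{2} + B$ ($x{\left(B \right)} = B - \frac{3}{2} = - \frac{3}{2} + B$)
$\frac{u}{x{\left(-10 \right)}} + 11 \left(-62\right) = \frac{38}{- \frac{3}{2} - 10} + 11 \left(-62\right) = \frac{38}{- \frac{23}{2}} - 682 = 38 \left(- \frac{2}{23}\right) - 682 = - \frac{76}{23} - 682 = - \frac{15762}{23}$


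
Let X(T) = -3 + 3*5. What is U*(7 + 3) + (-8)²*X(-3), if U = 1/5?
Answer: 770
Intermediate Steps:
U = ⅕ ≈ 0.20000
X(T) = 12 (X(T) = -3 + 15 = 12)
U*(7 + 3) + (-8)²*X(-3) = (7 + 3)/5 + (-8)²*12 = (⅕)*10 + 64*12 = 2 + 768 = 770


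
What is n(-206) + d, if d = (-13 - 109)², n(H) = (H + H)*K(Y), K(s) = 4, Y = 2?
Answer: 13236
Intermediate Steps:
n(H) = 8*H (n(H) = (H + H)*4 = (2*H)*4 = 8*H)
d = 14884 (d = (-122)² = 14884)
n(-206) + d = 8*(-206) + 14884 = -1648 + 14884 = 13236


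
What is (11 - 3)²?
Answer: 64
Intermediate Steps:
(11 - 3)² = 8² = 64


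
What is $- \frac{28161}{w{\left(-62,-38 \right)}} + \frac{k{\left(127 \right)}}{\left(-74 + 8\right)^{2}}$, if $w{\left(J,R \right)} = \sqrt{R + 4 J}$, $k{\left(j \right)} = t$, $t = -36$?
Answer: $- \frac{1}{121} + \frac{28161 i \sqrt{286}}{286} \approx -0.0082645 + 1665.2 i$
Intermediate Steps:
$k{\left(j \right)} = -36$
$- \frac{28161}{w{\left(-62,-38 \right)}} + \frac{k{\left(127 \right)}}{\left(-74 + 8\right)^{2}} = - \frac{28161}{\sqrt{-38 + 4 \left(-62\right)}} - \frac{36}{\left(-74 + 8\right)^{2}} = - \frac{28161}{\sqrt{-38 - 248}} - \frac{36}{\left(-66\right)^{2}} = - \frac{28161}{\sqrt{-286}} - \frac{36}{4356} = - \frac{28161}{i \sqrt{286}} - \frac{1}{121} = - 28161 \left(- \frac{i \sqrt{286}}{286}\right) - \frac{1}{121} = \frac{28161 i \sqrt{286}}{286} - \frac{1}{121} = - \frac{1}{121} + \frac{28161 i \sqrt{286}}{286}$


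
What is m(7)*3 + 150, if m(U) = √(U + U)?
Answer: 150 + 3*√14 ≈ 161.23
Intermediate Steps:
m(U) = √2*√U (m(U) = √(2*U) = √2*√U)
m(7)*3 + 150 = (√2*√7)*3 + 150 = √14*3 + 150 = 3*√14 + 150 = 150 + 3*√14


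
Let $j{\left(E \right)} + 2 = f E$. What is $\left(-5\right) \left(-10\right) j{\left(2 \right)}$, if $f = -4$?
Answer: $-500$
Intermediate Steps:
$j{\left(E \right)} = -2 - 4 E$
$\left(-5\right) \left(-10\right) j{\left(2 \right)} = \left(-5\right) \left(-10\right) \left(-2 - 8\right) = 50 \left(-2 - 8\right) = 50 \left(-10\right) = -500$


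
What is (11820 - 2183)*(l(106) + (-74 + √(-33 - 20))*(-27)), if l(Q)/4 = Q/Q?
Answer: 19293274 - 260199*I*√53 ≈ 1.9293e+7 - 1.8943e+6*I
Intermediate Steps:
l(Q) = 4 (l(Q) = 4*(Q/Q) = 4*1 = 4)
(11820 - 2183)*(l(106) + (-74 + √(-33 - 20))*(-27)) = (11820 - 2183)*(4 + (-74 + √(-33 - 20))*(-27)) = 9637*(4 + (-74 + √(-53))*(-27)) = 9637*(4 + (-74 + I*√53)*(-27)) = 9637*(4 + (1998 - 27*I*√53)) = 9637*(2002 - 27*I*√53) = 19293274 - 260199*I*√53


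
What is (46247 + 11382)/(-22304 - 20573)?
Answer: -57629/42877 ≈ -1.3441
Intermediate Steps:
(46247 + 11382)/(-22304 - 20573) = 57629/(-42877) = 57629*(-1/42877) = -57629/42877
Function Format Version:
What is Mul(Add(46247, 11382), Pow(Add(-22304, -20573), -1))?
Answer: Rational(-57629, 42877) ≈ -1.3441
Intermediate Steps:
Mul(Add(46247, 11382), Pow(Add(-22304, -20573), -1)) = Mul(57629, Pow(-42877, -1)) = Mul(57629, Rational(-1, 42877)) = Rational(-57629, 42877)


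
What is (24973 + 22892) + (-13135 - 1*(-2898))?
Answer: 37628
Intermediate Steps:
(24973 + 22892) + (-13135 - 1*(-2898)) = 47865 + (-13135 + 2898) = 47865 - 10237 = 37628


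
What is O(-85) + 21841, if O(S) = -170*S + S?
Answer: 36206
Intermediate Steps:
O(S) = -169*S
O(-85) + 21841 = -169*(-85) + 21841 = 14365 + 21841 = 36206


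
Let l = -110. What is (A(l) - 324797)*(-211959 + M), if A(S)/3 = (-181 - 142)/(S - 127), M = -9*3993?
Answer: 6360674221440/79 ≈ 8.0515e+10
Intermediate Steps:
M = -35937
A(S) = -969/(-127 + S) (A(S) = 3*((-181 - 142)/(S - 127)) = 3*(-323/(-127 + S)) = -969/(-127 + S))
(A(l) - 324797)*(-211959 + M) = (-969/(-127 - 110) - 324797)*(-211959 - 35937) = (-969/(-237) - 324797)*(-247896) = (-969*(-1/237) - 324797)*(-247896) = (323/79 - 324797)*(-247896) = -25658640/79*(-247896) = 6360674221440/79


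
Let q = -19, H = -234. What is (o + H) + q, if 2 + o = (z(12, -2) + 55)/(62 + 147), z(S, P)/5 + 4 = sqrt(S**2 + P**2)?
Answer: -53260/209 + 10*sqrt(37)/209 ≈ -254.54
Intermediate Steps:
z(S, P) = -20 + 5*sqrt(P**2 + S**2) (z(S, P) = -20 + 5*sqrt(S**2 + P**2) = -20 + 5*sqrt(P**2 + S**2))
o = -383/209 + 10*sqrt(37)/209 (o = -2 + ((-20 + 5*sqrt((-2)**2 + 12**2)) + 55)/(62 + 147) = -2 + ((-20 + 5*sqrt(4 + 144)) + 55)/209 = -2 + ((-20 + 5*sqrt(148)) + 55)*(1/209) = -2 + ((-20 + 5*(2*sqrt(37))) + 55)*(1/209) = -2 + ((-20 + 10*sqrt(37)) + 55)*(1/209) = -2 + (35 + 10*sqrt(37))*(1/209) = -2 + (35/209 + 10*sqrt(37)/209) = -383/209 + 10*sqrt(37)/209 ≈ -1.5415)
(o + H) + q = ((-383/209 + 10*sqrt(37)/209) - 234) - 19 = (-49289/209 + 10*sqrt(37)/209) - 19 = -53260/209 + 10*sqrt(37)/209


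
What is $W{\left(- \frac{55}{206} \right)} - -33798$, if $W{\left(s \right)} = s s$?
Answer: $\frac{1434254953}{42436} \approx 33798.0$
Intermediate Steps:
$W{\left(s \right)} = s^{2}$
$W{\left(- \frac{55}{206} \right)} - -33798 = \left(- \frac{55}{206}\right)^{2} - -33798 = \left(\left(-55\right) \frac{1}{206}\right)^{2} + 33798 = \left(- \frac{55}{206}\right)^{2} + 33798 = \frac{3025}{42436} + 33798 = \frac{1434254953}{42436}$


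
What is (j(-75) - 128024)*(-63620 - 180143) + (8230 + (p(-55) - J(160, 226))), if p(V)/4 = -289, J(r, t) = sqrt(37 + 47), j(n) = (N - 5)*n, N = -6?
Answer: 31006416911 - 2*sqrt(21) ≈ 3.1006e+10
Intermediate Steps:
j(n) = -11*n (j(n) = (-6 - 5)*n = -11*n)
J(r, t) = 2*sqrt(21) (J(r, t) = sqrt(84) = 2*sqrt(21))
p(V) = -1156 (p(V) = 4*(-289) = -1156)
(j(-75) - 128024)*(-63620 - 180143) + (8230 + (p(-55) - J(160, 226))) = (-11*(-75) - 128024)*(-63620 - 180143) + (8230 + (-1156 - 2*sqrt(21))) = (825 - 128024)*(-243763) + (8230 + (-1156 - 2*sqrt(21))) = -127199*(-243763) + (7074 - 2*sqrt(21)) = 31006409837 + (7074 - 2*sqrt(21)) = 31006416911 - 2*sqrt(21)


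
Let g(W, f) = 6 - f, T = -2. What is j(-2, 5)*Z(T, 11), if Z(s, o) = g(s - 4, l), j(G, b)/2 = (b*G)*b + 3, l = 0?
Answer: -564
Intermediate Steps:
j(G, b) = 6 + 2*G*b**2 (j(G, b) = 2*((b*G)*b + 3) = 2*((G*b)*b + 3) = 2*(G*b**2 + 3) = 2*(3 + G*b**2) = 6 + 2*G*b**2)
Z(s, o) = 6 (Z(s, o) = 6 - 1*0 = 6 + 0 = 6)
j(-2, 5)*Z(T, 11) = (6 + 2*(-2)*5**2)*6 = (6 + 2*(-2)*25)*6 = (6 - 100)*6 = -94*6 = -564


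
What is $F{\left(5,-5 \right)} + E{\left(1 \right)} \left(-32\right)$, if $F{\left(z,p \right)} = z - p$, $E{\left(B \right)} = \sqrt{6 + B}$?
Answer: $10 - 32 \sqrt{7} \approx -74.664$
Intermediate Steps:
$F{\left(5,-5 \right)} + E{\left(1 \right)} \left(-32\right) = \left(5 - -5\right) + \sqrt{6 + 1} \left(-32\right) = \left(5 + 5\right) + \sqrt{7} \left(-32\right) = 10 - 32 \sqrt{7}$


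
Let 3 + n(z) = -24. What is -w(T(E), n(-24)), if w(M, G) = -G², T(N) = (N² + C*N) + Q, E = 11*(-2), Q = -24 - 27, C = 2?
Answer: 729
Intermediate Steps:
Q = -51
E = -22
T(N) = -51 + N² + 2*N (T(N) = (N² + 2*N) - 51 = -51 + N² + 2*N)
n(z) = -27 (n(z) = -3 - 24 = -27)
-w(T(E), n(-24)) = -(-1)*(-27)² = -(-1)*729 = -1*(-729) = 729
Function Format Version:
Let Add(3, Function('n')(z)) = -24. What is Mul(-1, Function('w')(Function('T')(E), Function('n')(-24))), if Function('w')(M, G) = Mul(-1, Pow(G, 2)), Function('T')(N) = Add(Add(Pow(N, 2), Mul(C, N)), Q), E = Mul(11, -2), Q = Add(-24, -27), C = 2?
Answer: 729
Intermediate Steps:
Q = -51
E = -22
Function('T')(N) = Add(-51, Pow(N, 2), Mul(2, N)) (Function('T')(N) = Add(Add(Pow(N, 2), Mul(2, N)), -51) = Add(-51, Pow(N, 2), Mul(2, N)))
Function('n')(z) = -27 (Function('n')(z) = Add(-3, -24) = -27)
Mul(-1, Function('w')(Function('T')(E), Function('n')(-24))) = Mul(-1, Mul(-1, Pow(-27, 2))) = Mul(-1, Mul(-1, 729)) = Mul(-1, -729) = 729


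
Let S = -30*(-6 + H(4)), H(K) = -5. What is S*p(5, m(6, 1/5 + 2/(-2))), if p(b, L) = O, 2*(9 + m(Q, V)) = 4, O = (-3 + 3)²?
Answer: 0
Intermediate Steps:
O = 0 (O = 0² = 0)
m(Q, V) = -7 (m(Q, V) = -9 + (½)*4 = -9 + 2 = -7)
p(b, L) = 0
S = 330 (S = -30*(-6 - 5) = -30*(-11) = 330)
S*p(5, m(6, 1/5 + 2/(-2))) = 330*0 = 0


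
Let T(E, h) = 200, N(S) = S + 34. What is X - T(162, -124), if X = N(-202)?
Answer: -368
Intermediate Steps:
N(S) = 34 + S
X = -168 (X = 34 - 202 = -168)
X - T(162, -124) = -168 - 1*200 = -168 - 200 = -368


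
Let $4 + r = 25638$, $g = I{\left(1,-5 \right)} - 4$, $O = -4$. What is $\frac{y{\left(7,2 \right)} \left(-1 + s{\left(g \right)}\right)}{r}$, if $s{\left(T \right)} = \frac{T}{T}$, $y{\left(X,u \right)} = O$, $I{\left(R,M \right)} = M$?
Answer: $0$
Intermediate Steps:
$y{\left(X,u \right)} = -4$
$g = -9$ ($g = -5 - 4 = -9$)
$s{\left(T \right)} = 1$
$r = 25634$ ($r = -4 + 25638 = 25634$)
$\frac{y{\left(7,2 \right)} \left(-1 + s{\left(g \right)}\right)}{r} = \frac{\left(-4\right) \left(-1 + 1\right)}{25634} = \left(-4\right) 0 \cdot \frac{1}{25634} = 0 \cdot \frac{1}{25634} = 0$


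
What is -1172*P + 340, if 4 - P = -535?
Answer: -631368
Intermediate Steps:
P = 539 (P = 4 - 1*(-535) = 4 + 535 = 539)
-1172*P + 340 = -1172*539 + 340 = -631708 + 340 = -631368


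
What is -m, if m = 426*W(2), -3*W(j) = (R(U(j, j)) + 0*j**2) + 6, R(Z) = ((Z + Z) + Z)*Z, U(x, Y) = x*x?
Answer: 7668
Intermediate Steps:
U(x, Y) = x**2
R(Z) = 3*Z**2 (R(Z) = (2*Z + Z)*Z = (3*Z)*Z = 3*Z**2)
W(j) = -2 - j**4 (W(j) = -((3*(j**2)**2 + 0*j**2) + 6)/3 = -((3*j**4 + 0) + 6)/3 = -(3*j**4 + 6)/3 = -(6 + 3*j**4)/3 = -2 - j**4)
m = -7668 (m = 426*(-2 - 1*2**4) = 426*(-2 - 1*16) = 426*(-2 - 16) = 426*(-18) = -7668)
-m = -1*(-7668) = 7668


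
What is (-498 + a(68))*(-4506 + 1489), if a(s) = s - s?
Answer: 1502466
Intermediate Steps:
a(s) = 0
(-498 + a(68))*(-4506 + 1489) = (-498 + 0)*(-4506 + 1489) = -498*(-3017) = 1502466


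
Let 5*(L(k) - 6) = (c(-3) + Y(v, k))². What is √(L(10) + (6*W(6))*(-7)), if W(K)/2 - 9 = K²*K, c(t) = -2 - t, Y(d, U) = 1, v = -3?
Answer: I*√472330/5 ≈ 137.45*I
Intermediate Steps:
W(K) = 18 + 2*K³ (W(K) = 18 + 2*(K²*K) = 18 + 2*K³)
L(k) = 34/5 (L(k) = 6 + ((-2 - 1*(-3)) + 1)²/5 = 6 + ((-2 + 3) + 1)²/5 = 6 + (1 + 1)²/5 = 6 + (⅕)*2² = 6 + (⅕)*4 = 6 + ⅘ = 34/5)
√(L(10) + (6*W(6))*(-7)) = √(34/5 + (6*(18 + 2*6³))*(-7)) = √(34/5 + (6*(18 + 2*216))*(-7)) = √(34/5 + (6*(18 + 432))*(-7)) = √(34/5 + (6*450)*(-7)) = √(34/5 + 2700*(-7)) = √(34/5 - 18900) = √(-94466/5) = I*√472330/5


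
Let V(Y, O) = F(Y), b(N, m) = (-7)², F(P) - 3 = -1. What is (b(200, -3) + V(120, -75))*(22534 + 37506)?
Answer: 3062040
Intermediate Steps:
F(P) = 2 (F(P) = 3 - 1 = 2)
b(N, m) = 49
V(Y, O) = 2
(b(200, -3) + V(120, -75))*(22534 + 37506) = (49 + 2)*(22534 + 37506) = 51*60040 = 3062040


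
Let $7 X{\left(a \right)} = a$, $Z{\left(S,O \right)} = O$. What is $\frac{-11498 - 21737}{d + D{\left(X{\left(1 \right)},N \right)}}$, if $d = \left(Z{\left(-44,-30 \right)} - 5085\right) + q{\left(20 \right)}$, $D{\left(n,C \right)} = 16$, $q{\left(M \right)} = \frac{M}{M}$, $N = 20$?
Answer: $\frac{33235}{5098} \approx 6.5192$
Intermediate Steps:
$X{\left(a \right)} = \frac{a}{7}$
$q{\left(M \right)} = 1$
$d = -5114$ ($d = \left(-30 - 5085\right) + 1 = -5115 + 1 = -5114$)
$\frac{-11498 - 21737}{d + D{\left(X{\left(1 \right)},N \right)}} = \frac{-11498 - 21737}{-5114 + 16} = - \frac{33235}{-5098} = \left(-33235\right) \left(- \frac{1}{5098}\right) = \frac{33235}{5098}$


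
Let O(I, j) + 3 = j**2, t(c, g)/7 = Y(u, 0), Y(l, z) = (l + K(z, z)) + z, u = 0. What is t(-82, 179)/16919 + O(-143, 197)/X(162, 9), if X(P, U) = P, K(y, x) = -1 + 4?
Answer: 46897294/195777 ≈ 239.54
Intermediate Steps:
K(y, x) = 3
Y(l, z) = 3 + l + z (Y(l, z) = (l + 3) + z = (3 + l) + z = 3 + l + z)
t(c, g) = 21 (t(c, g) = 7*(3 + 0 + 0) = 7*3 = 21)
O(I, j) = -3 + j**2
t(-82, 179)/16919 + O(-143, 197)/X(162, 9) = 21/16919 + (-3 + 197**2)/162 = 21*(1/16919) + (-3 + 38809)*(1/162) = 3/2417 + 38806*(1/162) = 3/2417 + 19403/81 = 46897294/195777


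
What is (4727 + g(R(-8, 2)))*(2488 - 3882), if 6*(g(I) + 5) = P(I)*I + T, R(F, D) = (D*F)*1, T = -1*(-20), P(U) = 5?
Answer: -6568528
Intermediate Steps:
T = 20
R(F, D) = D*F
g(I) = -5/3 + 5*I/6 (g(I) = -5 + (5*I + 20)/6 = -5 + (20 + 5*I)/6 = -5 + (10/3 + 5*I/6) = -5/3 + 5*I/6)
(4727 + g(R(-8, 2)))*(2488 - 3882) = (4727 + (-5/3 + 5*(2*(-8))/6))*(2488 - 3882) = (4727 + (-5/3 + (⅚)*(-16)))*(-1394) = (4727 + (-5/3 - 40/3))*(-1394) = (4727 - 15)*(-1394) = 4712*(-1394) = -6568528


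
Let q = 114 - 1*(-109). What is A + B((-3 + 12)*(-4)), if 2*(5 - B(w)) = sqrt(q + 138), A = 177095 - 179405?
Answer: -4629/2 ≈ -2314.5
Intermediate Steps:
A = -2310
q = 223 (q = 114 + 109 = 223)
B(w) = -9/2 (B(w) = 5 - sqrt(223 + 138)/2 = 5 - sqrt(361)/2 = 5 - 1/2*19 = 5 - 19/2 = -9/2)
A + B((-3 + 12)*(-4)) = -2310 - 9/2 = -4629/2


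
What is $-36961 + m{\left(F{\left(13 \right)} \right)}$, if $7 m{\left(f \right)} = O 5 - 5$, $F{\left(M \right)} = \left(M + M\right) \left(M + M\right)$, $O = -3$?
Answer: $- \frac{258747}{7} \approx -36964.0$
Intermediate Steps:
$F{\left(M \right)} = 4 M^{2}$ ($F{\left(M \right)} = 2 M 2 M = 4 M^{2}$)
$m{\left(f \right)} = - \frac{20}{7}$ ($m{\left(f \right)} = \frac{\left(-3\right) 5 - 5}{7} = \frac{-15 - 5}{7} = \frac{1}{7} \left(-20\right) = - \frac{20}{7}$)
$-36961 + m{\left(F{\left(13 \right)} \right)} = -36961 - \frac{20}{7} = - \frac{258747}{7}$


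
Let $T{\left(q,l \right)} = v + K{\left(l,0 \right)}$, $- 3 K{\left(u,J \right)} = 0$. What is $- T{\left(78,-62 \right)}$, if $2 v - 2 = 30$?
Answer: $-16$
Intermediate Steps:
$v = 16$ ($v = 1 + \frac{1}{2} \cdot 30 = 1 + 15 = 16$)
$K{\left(u,J \right)} = 0$ ($K{\left(u,J \right)} = \left(- \frac{1}{3}\right) 0 = 0$)
$T{\left(q,l \right)} = 16$ ($T{\left(q,l \right)} = 16 + 0 = 16$)
$- T{\left(78,-62 \right)} = \left(-1\right) 16 = -16$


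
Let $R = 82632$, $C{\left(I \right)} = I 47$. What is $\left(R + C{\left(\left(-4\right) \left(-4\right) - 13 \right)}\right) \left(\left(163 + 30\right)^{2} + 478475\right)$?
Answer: $42688022652$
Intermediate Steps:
$C{\left(I \right)} = 47 I$
$\left(R + C{\left(\left(-4\right) \left(-4\right) - 13 \right)}\right) \left(\left(163 + 30\right)^{2} + 478475\right) = \left(82632 + 47 \left(\left(-4\right) \left(-4\right) - 13\right)\right) \left(\left(163 + 30\right)^{2} + 478475\right) = \left(82632 + 47 \left(16 - 13\right)\right) \left(193^{2} + 478475\right) = \left(82632 + 47 \cdot 3\right) \left(37249 + 478475\right) = \left(82632 + 141\right) 515724 = 82773 \cdot 515724 = 42688022652$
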